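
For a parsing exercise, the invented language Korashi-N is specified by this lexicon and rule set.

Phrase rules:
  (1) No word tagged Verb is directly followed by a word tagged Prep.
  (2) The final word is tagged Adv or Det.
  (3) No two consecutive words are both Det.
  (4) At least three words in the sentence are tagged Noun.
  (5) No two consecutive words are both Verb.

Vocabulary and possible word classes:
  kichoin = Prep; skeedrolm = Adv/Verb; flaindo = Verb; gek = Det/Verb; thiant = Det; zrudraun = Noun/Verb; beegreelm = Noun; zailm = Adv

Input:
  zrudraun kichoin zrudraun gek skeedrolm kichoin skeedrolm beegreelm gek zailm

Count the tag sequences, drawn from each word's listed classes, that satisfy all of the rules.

Candidates per position — 1:zrudraun {Noun,Verb}; 2:kichoin {Prep}; 3:zrudraun {Noun,Verb}; 4:gek {Det,Verb}; 5:skeedrolm {Adv,Verb}; 6:kichoin {Prep}; 7:skeedrolm {Adv,Verb}; 8:beegreelm {Noun}; 9:gek {Det,Verb}; 10:zailm {Adv}.
There are 64 candidate sequences in total.
Checking each against the rules leaves 8 sequences.
Count = 8.

8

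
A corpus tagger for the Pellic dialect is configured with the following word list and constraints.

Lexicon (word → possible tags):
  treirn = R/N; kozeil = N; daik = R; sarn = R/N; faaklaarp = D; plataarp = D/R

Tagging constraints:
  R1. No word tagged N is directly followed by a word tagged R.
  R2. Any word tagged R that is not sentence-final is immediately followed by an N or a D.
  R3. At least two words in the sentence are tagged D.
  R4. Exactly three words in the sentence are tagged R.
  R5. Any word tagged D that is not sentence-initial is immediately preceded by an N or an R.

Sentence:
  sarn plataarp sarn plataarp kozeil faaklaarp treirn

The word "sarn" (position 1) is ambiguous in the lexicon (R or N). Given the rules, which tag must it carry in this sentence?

R

Candidates per position — 1:sarn {R,N}; 2:plataarp {D,R}; 3:sarn {R,N}; 4:plataarp {D,R}; 5:kozeil {N}; 6:faaklaarp {D}; 7:treirn {R,N}.
Position 1: the remaining choice is settled jointly with positions 2, 3, 4, 7 — only R at position 1 is part of a tagging that satisfies every rule.
The unique satisfying tagging is: R D R D N D R.
Rule-by-rule: rule 1 ✓; rule 2 ✓; rule 3 ✓; rule 4 ✓; rule 5 ✓.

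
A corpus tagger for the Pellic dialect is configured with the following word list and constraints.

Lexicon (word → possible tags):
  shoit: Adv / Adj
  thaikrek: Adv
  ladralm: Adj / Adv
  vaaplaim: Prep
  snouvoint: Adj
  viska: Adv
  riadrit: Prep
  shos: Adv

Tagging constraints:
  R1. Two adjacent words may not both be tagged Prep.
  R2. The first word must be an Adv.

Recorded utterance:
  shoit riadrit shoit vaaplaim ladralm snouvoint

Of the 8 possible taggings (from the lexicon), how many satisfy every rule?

Candidates per position — 1:shoit {Adv,Adj}; 2:riadrit {Prep}; 3:shoit {Adv,Adj}; 4:vaaplaim {Prep}; 5:ladralm {Adj,Adv}; 6:snouvoint {Adj}.
There are 8 candidate sequences in total.
The sequences that satisfy every rule: Adv Prep Adv Prep Adj Adj; Adv Prep Adv Prep Adv Adj; Adv Prep Adj Prep Adj Adj; Adv Prep Adj Prep Adv Adj.
Count = 4.

4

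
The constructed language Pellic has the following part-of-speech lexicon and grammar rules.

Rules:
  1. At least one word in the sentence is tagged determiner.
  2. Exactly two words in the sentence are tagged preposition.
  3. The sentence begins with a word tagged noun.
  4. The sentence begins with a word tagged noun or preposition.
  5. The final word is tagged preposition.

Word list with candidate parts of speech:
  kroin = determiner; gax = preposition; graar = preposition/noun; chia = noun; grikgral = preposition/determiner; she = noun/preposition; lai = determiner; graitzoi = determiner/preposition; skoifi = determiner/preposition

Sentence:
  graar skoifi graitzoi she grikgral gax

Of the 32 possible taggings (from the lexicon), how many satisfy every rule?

4

Candidates per position — 1:graar {preposition,noun}; 2:skoifi {determiner,preposition}; 3:graitzoi {determiner,preposition}; 4:she {noun,preposition}; 5:grikgral {preposition,determiner}; 6:gax {preposition}.
There are 32 candidate sequences in total.
The sequences that satisfy every rule: noun determiner determiner noun preposition preposition; noun determiner determiner preposition determiner preposition; noun determiner preposition noun determiner preposition; noun preposition determiner noun determiner preposition.
Count = 4.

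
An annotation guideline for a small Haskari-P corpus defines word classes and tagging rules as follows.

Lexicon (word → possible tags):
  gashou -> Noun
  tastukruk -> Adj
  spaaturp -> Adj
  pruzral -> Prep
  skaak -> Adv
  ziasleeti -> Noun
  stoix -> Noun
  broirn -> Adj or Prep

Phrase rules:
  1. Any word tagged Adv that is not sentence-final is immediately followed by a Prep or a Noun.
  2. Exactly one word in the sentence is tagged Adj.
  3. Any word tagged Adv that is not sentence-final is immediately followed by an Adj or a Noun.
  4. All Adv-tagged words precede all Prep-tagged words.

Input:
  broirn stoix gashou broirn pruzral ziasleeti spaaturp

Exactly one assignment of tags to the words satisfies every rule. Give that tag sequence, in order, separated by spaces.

Prep Noun Noun Prep Prep Noun Adj

Candidates per position — 1:broirn {Adj,Prep}; 2:stoix {Noun}; 3:gashou {Noun}; 4:broirn {Adj,Prep}; 5:pruzral {Prep}; 6:ziasleeti {Noun}; 7:spaaturp {Adj}.
Word 1 cannot be Adj — rule 2 would then fail for every completion. It is Prep.
Word 4 cannot be Adj — rule 2 would then fail for every completion. It is Prep.
That leaves exactly one tagging: Prep Noun Noun Prep Prep Noun Adj.
Rule-by-rule: rule 1 satisfied; rule 2 satisfied; rule 3 satisfied; rule 4 satisfied.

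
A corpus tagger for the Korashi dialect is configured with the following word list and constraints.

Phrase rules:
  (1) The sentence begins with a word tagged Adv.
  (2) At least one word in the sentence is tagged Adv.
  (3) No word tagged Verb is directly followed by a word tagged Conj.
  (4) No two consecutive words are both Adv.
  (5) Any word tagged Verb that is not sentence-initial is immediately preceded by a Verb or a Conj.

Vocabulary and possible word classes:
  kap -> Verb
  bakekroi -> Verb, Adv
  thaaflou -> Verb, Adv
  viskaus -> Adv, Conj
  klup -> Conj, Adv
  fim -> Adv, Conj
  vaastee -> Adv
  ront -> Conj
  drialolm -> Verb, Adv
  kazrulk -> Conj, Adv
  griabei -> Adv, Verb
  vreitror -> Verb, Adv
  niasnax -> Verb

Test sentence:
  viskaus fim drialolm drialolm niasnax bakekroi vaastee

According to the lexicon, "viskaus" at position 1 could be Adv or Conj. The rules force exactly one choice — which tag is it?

Candidates per position — 1:viskaus {Adv,Conj}; 2:fim {Adv,Conj}; 3:drialolm {Verb,Adv}; 4:drialolm {Verb,Adv}; 5:niasnax {Verb}; 6:bakekroi {Verb,Adv}; 7:vaastee {Adv}.
Word 1 cannot be Conj — rule 1 would then fail for every completion. It is Adv.
Word 2 cannot be Adv — rule 4 would then fail for every completion. It is Conj.
Word 3 cannot be Adv — rule 5 would then fail for every completion. It is Verb.
Word 4 cannot be Adv — rule 5 would then fail for every completion. It is Verb.
Word 6 cannot be Adv — rule 4 would then fail for every completion. It is Verb.
That leaves exactly one tagging: Adv Conj Verb Verb Verb Verb Adv.
Verifying each rule — rule 1 ✓; rule 2 ✓; rule 3 ✓; rule 4 ✓; rule 5 ✓.

Adv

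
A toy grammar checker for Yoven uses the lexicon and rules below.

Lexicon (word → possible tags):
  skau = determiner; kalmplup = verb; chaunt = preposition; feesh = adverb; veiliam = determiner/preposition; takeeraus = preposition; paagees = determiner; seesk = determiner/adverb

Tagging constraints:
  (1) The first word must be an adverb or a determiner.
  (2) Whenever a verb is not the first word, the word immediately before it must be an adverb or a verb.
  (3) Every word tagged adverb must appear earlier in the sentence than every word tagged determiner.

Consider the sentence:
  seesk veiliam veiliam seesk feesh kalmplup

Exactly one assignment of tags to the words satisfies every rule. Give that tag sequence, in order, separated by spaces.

adverb preposition preposition adverb adverb verb

Candidates per position — 1:seesk {determiner,adverb}; 2:veiliam {determiner,preposition}; 3:veiliam {determiner,preposition}; 4:seesk {determiner,adverb}; 5:feesh {adverb}; 6:kalmplup {verb}.
If word 1 were determiner, no tagging could satisfy rule 3; so word 1 is adverb.
If word 2 were determiner, no tagging could satisfy rule 3; so word 2 is preposition.
If word 3 were determiner, no tagging could satisfy rule 3; so word 3 is preposition.
If word 4 were determiner, no tagging could satisfy rule 3; so word 4 is adverb.
So the tagging must be: adverb preposition preposition adverb adverb verb.
Checking: rule 1 satisfied; rule 2 satisfied; rule 3 satisfied.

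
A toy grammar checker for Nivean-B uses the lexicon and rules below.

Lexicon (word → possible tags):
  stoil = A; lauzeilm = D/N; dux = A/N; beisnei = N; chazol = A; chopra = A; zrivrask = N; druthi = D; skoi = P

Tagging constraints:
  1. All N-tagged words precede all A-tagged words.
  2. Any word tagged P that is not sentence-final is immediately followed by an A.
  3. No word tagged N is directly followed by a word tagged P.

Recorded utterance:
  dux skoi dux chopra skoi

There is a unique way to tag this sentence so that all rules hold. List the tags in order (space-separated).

A P A A P

Candidates per position — 1:dux {A,N}; 2:skoi {P}; 3:dux {A,N}; 4:chopra {A}; 5:skoi {P}.
At position 1, choosing N makes rule 3 impossible to satisfy; hence A.
At position 3, choosing N makes rule 1 impossible to satisfy; hence A.
That leaves exactly one tagging: A P A A P.
Check: rule 1 ✓; rule 2 ✓; rule 3 ✓.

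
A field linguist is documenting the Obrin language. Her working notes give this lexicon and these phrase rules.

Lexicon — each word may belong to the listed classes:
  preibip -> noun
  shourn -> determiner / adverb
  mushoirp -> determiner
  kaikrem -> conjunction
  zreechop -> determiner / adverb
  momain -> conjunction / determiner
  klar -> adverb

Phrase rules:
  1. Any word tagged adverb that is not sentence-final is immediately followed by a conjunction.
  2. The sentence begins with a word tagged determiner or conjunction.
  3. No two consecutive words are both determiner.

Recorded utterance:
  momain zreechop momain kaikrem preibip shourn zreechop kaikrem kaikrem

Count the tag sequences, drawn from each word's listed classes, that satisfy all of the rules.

Candidates per position — 1:momain {conjunction,determiner}; 2:zreechop {determiner,adverb}; 3:momain {conjunction,determiner}; 4:kaikrem {conjunction}; 5:preibip {noun}; 6:shourn {determiner,adverb}; 7:zreechop {determiner,adverb}; 8:kaikrem {conjunction}; 9:kaikrem {conjunction}.
There are 32 candidate sequences in total.
The sequences that satisfy every rule: conjunction determiner conjunction conjunction noun determiner adverb conjunction conjunction; conjunction adverb conjunction conjunction noun determiner adverb conjunction conjunction; determiner adverb conjunction conjunction noun determiner adverb conjunction conjunction.
Count = 3.

3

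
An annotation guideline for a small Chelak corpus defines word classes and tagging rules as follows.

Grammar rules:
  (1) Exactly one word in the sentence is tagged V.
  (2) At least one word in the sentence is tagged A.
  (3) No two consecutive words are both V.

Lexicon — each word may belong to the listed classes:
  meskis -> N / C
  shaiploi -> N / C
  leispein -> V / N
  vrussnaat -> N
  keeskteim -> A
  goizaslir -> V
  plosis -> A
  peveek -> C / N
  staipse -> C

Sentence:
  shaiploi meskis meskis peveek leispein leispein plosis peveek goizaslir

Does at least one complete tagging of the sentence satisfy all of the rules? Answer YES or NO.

Candidates per position — 1:shaiploi {N,C}; 2:meskis {N,C}; 3:meskis {N,C}; 4:peveek {C,N}; 5:leispein {V,N}; 6:leispein {V,N}; 7:plosis {A}; 8:peveek {C,N}; 9:goizaslir {V}.
One satisfying assignment: N C C N N N A N V.
Checking: rule 1 ok; rule 2 ok; rule 3 ok.

YES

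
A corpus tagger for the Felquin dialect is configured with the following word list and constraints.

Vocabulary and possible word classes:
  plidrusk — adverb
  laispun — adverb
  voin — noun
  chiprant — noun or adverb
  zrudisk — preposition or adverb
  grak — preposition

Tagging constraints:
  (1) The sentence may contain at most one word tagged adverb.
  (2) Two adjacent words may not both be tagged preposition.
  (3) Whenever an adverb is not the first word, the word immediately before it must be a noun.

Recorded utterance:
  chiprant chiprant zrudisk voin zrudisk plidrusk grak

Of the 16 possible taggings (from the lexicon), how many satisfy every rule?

Candidates per position — 1:chiprant {noun,adverb}; 2:chiprant {noun,adverb}; 3:zrudisk {preposition,adverb}; 4:voin {noun}; 5:zrudisk {preposition,adverb}; 6:plidrusk {adverb}; 7:grak {preposition}.
There are 16 candidate sequences in total.
Rule 3 cannot be satisfied by any choice of tags from the lexicon.
So there is no consistent tagging.
Count = 0.

0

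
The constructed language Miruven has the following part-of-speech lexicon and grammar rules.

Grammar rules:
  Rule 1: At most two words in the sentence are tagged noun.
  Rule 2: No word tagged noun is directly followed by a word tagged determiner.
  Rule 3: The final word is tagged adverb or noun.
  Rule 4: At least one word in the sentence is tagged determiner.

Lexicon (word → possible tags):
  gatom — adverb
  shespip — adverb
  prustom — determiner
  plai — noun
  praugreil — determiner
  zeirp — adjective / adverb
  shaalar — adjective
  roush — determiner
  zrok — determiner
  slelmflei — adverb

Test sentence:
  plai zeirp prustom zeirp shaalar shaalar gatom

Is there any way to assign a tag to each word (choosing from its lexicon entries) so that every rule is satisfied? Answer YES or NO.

YES

Candidates per position — 1:plai {noun}; 2:zeirp {adjective,adverb}; 3:prustom {determiner}; 4:zeirp {adjective,adverb}; 5:shaalar {adjective}; 6:shaalar {adjective}; 7:gatom {adverb}.
One satisfying assignment: noun adverb determiner adjective adjective adjective adverb.
Rule-by-rule: rule 1 ok; rule 2 ok; rule 3 ok; rule 4 ok.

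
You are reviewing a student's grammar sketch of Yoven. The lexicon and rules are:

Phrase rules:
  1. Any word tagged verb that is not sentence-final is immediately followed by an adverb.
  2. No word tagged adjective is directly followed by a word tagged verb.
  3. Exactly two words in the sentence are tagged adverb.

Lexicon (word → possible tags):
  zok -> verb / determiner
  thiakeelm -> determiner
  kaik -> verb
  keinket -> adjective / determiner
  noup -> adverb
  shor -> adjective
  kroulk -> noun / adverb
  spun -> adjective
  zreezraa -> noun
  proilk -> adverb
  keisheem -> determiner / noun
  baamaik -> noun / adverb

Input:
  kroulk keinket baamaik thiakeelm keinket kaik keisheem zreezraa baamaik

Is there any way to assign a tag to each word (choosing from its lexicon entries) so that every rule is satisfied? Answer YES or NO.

Candidates per position — 1:kroulk {noun,adverb}; 2:keinket {adjective,determiner}; 3:baamaik {noun,adverb}; 4:thiakeelm {determiner}; 5:keinket {adjective,determiner}; 6:kaik {verb}; 7:keisheem {determiner,noun}; 8:zreezraa {noun}; 9:baamaik {noun,adverb}.
Rule 1 cannot be satisfied by any choice of tags from the lexicon.
So there is no consistent tagging.

NO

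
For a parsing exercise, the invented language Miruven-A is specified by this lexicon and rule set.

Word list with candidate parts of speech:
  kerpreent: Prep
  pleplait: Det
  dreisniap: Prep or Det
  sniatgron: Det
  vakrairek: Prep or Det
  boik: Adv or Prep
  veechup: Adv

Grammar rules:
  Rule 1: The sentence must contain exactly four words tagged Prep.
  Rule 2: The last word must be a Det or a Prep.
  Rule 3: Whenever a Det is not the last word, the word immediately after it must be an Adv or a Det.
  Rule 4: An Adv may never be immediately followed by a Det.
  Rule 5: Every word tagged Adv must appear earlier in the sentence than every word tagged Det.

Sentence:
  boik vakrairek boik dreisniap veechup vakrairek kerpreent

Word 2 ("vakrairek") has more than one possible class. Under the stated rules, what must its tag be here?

Candidates per position — 1:boik {Adv,Prep}; 2:vakrairek {Prep,Det}; 3:boik {Adv,Prep}; 4:dreisniap {Prep,Det}; 5:veechup {Adv}; 6:vakrairek {Prep,Det}; 7:kerpreent {Prep}.
Position 2: tagging it Det would leave rule 5 unsatisfiable, so it must be Prep.
Position 4: tagging it Det would leave rule 5 unsatisfiable, so it must be Prep.
Position 6: tagging it Det would leave rule 3 unsatisfiable, so it must be Prep.
Position 1: tagging it Prep would leave rule 1 unsatisfiable, so it must be Adv.
Position 3: tagging it Prep would leave rule 1 unsatisfiable, so it must be Adv.
So the tagging must be: Adv Prep Adv Prep Adv Prep Prep.
Checking: rule 1 ok; rule 2 ok; rule 3 ok; rule 4 ok; rule 5 ok.

Prep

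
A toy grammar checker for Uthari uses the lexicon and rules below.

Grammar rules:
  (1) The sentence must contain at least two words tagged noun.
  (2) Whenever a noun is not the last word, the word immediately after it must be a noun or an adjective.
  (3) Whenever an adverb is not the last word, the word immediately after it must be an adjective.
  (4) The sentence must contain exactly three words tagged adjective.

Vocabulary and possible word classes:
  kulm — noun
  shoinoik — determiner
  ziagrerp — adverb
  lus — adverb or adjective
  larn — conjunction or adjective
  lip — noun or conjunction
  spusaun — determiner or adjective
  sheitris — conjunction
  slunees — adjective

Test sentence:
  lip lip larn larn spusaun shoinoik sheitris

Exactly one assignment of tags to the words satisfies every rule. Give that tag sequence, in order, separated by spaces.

Candidates per position — 1:lip {noun,conjunction}; 2:lip {noun,conjunction}; 3:larn {conjunction,adjective}; 4:larn {conjunction,adjective}; 5:spusaun {determiner,adjective}; 6:shoinoik {determiner}; 7:sheitris {conjunction}.
Position 1: tagging it conjunction would leave rule 1 unsatisfiable, so it must be noun.
Position 2: tagging it conjunction would leave rule 1 unsatisfiable, so it must be noun.
Position 3: tagging it conjunction would leave rule 2 unsatisfiable, so it must be adjective.
Position 4: tagging it conjunction would leave rule 4 unsatisfiable, so it must be adjective.
Position 5: tagging it determiner would leave rule 4 unsatisfiable, so it must be adjective.
So the tagging must be: noun noun adjective adjective adjective determiner conjunction.
Verifying each rule — rule 1 satisfied; rule 2 satisfied; rule 3 satisfied; rule 4 satisfied.

noun noun adjective adjective adjective determiner conjunction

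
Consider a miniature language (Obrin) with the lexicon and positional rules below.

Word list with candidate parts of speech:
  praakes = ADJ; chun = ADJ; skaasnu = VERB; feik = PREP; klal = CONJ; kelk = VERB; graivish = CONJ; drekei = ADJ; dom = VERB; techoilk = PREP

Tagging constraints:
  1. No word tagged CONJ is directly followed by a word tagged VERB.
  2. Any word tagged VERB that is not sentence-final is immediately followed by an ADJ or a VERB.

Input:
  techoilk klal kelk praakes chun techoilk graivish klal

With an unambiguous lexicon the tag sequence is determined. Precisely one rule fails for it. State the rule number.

Fixed tagging: PREP CONJ VERB ADJ ADJ PREP CONJ CONJ.
Checking each rule: R1 fail, R2 pass.
Only rule 1 fails.

1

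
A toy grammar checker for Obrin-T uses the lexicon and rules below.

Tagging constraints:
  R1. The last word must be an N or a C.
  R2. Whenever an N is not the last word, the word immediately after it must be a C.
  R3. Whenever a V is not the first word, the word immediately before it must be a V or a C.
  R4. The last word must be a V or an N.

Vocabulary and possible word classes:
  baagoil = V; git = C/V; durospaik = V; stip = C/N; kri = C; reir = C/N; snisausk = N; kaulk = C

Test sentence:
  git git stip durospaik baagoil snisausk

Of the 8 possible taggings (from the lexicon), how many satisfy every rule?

Candidates per position — 1:git {C,V}; 2:git {C,V}; 3:stip {C,N}; 4:durospaik {V}; 5:baagoil {V}; 6:snisausk {N}.
There are 8 candidate sequences in total.
The sequences that satisfy every rule: C C C V V N; C V C V V N; V C C V V N; V V C V V N.
Count = 4.

4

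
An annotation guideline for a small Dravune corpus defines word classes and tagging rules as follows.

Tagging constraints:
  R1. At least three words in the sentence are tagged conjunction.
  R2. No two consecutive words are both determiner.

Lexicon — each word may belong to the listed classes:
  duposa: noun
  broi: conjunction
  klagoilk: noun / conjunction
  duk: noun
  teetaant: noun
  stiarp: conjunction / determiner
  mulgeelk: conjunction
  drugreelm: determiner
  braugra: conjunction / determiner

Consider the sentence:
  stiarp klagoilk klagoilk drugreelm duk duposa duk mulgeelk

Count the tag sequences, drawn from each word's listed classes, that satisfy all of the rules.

4

Candidates per position — 1:stiarp {conjunction,determiner}; 2:klagoilk {noun,conjunction}; 3:klagoilk {noun,conjunction}; 4:drugreelm {determiner}; 5:duk {noun}; 6:duposa {noun}; 7:duk {noun}; 8:mulgeelk {conjunction}.
There are 8 candidate sequences in total.
The sequences that satisfy every rule: conjunction noun conjunction determiner noun noun noun conjunction; conjunction conjunction noun determiner noun noun noun conjunction; conjunction conjunction conjunction determiner noun noun noun conjunction; determiner conjunction conjunction determiner noun noun noun conjunction.
Count = 4.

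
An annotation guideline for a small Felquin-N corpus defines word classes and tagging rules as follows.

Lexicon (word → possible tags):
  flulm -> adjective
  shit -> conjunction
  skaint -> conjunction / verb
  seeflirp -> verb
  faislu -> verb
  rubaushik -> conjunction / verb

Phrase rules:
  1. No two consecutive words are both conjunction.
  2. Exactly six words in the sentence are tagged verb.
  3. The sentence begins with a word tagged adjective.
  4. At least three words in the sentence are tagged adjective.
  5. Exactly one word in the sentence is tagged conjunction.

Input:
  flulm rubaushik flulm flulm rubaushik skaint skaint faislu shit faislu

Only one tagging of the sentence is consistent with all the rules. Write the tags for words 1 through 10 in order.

adjective verb adjective adjective verb verb verb verb conjunction verb

Candidates per position — 1:flulm {adjective}; 2:rubaushik {conjunction,verb}; 3:flulm {adjective}; 4:flulm {adjective}; 5:rubaushik {conjunction,verb}; 6:skaint {conjunction,verb}; 7:skaint {conjunction,verb}; 8:faislu {verb}; 9:shit {conjunction}; 10:faislu {verb}.
Position 2: tagging it conjunction would leave rule 2 unsatisfiable, so it must be verb.
Position 5: tagging it conjunction would leave rule 2 unsatisfiable, so it must be verb.
Position 6: tagging it conjunction would leave rule 2 unsatisfiable, so it must be verb.
Position 7: tagging it conjunction would leave rule 2 unsatisfiable, so it must be verb.
That leaves exactly one tagging: adjective verb adjective adjective verb verb verb verb conjunction verb.
Rule-by-rule: rule 1 holds; rule 2 holds; rule 3 holds; rule 4 holds; rule 5 holds.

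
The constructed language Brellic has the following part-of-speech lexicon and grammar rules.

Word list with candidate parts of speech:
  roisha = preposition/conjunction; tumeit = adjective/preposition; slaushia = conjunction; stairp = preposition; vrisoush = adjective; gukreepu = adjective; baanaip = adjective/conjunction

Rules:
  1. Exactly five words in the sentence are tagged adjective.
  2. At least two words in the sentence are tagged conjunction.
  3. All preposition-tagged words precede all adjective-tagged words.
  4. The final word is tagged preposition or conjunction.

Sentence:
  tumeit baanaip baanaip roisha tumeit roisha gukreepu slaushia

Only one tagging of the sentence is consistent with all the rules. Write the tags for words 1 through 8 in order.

Candidates per position — 1:tumeit {adjective,preposition}; 2:baanaip {adjective,conjunction}; 3:baanaip {adjective,conjunction}; 4:roisha {preposition,conjunction}; 5:tumeit {adjective,preposition}; 6:roisha {preposition,conjunction}; 7:gukreepu {adjective}; 8:slaushia {conjunction}.
Word 1 cannot be preposition — rule 1 would then fail for every completion. It is adjective.
Word 2 cannot be conjunction — rule 1 would then fail for every completion. It is adjective.
Word 3 cannot be conjunction — rule 1 would then fail for every completion. It is adjective.
Word 4 cannot be preposition — rule 3 would then fail for every completion. It is conjunction.
Word 5 cannot be preposition — rule 1 would then fail for every completion. It is adjective.
Word 6 cannot be preposition — rule 3 would then fail for every completion. It is conjunction.
That leaves exactly one tagging: adjective adjective adjective conjunction adjective conjunction adjective conjunction.
Verifying each rule — rule 1 ok; rule 2 ok; rule 3 ok; rule 4 ok.

adjective adjective adjective conjunction adjective conjunction adjective conjunction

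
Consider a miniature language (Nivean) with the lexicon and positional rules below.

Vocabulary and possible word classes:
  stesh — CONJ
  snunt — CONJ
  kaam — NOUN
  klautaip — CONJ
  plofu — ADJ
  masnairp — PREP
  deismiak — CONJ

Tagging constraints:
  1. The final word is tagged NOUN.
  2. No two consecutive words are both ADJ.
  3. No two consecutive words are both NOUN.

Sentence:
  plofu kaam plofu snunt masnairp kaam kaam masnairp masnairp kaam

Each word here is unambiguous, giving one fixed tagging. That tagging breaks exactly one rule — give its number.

Fixed tagging: ADJ NOUN ADJ CONJ PREP NOUN NOUN PREP PREP NOUN.
Checking each rule: R1 ✓, R2 ✓, R3 ✗.
Only rule 3 fails.

3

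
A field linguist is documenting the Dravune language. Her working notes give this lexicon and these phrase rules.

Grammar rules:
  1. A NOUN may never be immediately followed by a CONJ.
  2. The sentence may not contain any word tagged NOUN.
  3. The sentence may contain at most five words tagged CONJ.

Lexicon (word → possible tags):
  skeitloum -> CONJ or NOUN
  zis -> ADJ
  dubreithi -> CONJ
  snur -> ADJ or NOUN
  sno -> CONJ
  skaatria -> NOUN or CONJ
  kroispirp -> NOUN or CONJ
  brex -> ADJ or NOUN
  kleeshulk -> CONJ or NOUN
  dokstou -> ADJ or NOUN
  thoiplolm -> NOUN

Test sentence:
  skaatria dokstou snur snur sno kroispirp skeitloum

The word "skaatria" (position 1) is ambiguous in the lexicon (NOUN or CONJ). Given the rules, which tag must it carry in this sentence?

Candidates per position — 1:skaatria {NOUN,CONJ}; 2:dokstou {ADJ,NOUN}; 3:snur {ADJ,NOUN}; 4:snur {ADJ,NOUN}; 5:sno {CONJ}; 6:kroispirp {NOUN,CONJ}; 7:skeitloum {CONJ,NOUN}.
If word 1 were NOUN, no tagging could satisfy rule 2; so word 1 is CONJ.
If word 2 were NOUN, no tagging could satisfy rule 2; so word 2 is ADJ.
If word 3 were NOUN, no tagging could satisfy rule 2; so word 3 is ADJ.
If word 4 were NOUN, no tagging could satisfy rule 1; so word 4 is ADJ.
If word 6 were NOUN, no tagging could satisfy rule 2; so word 6 is CONJ.
If word 7 were NOUN, no tagging could satisfy rule 2; so word 7 is CONJ.
The only consistent sequence is: CONJ ADJ ADJ ADJ CONJ CONJ CONJ.
Checking: rule 1 holds; rule 2 holds; rule 3 holds.

CONJ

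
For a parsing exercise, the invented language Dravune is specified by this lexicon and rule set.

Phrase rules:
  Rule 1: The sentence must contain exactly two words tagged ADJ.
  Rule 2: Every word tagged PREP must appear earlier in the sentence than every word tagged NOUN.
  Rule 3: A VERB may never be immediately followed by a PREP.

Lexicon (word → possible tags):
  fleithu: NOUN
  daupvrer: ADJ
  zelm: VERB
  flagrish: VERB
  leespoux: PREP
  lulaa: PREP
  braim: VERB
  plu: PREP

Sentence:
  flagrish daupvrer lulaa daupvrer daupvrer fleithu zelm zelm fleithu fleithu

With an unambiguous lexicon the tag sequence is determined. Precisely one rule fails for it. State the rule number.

Fixed tagging: VERB ADJ PREP ADJ ADJ NOUN VERB VERB NOUN NOUN.
Applying the rules: R1 fails, R2 ok, R3 ok.
Only rule 1 fails.

1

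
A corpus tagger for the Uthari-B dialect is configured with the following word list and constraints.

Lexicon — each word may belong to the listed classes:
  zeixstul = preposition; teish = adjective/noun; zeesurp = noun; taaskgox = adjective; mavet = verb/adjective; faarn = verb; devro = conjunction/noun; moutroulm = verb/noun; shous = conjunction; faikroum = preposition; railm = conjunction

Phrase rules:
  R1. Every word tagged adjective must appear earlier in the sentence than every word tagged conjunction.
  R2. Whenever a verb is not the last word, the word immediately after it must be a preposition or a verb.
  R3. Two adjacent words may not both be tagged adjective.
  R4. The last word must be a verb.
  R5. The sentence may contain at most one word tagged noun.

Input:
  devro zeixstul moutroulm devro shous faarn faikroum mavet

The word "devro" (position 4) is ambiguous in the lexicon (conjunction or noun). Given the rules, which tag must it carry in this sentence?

Candidates per position — 1:devro {conjunction,noun}; 2:zeixstul {preposition}; 3:moutroulm {verb,noun}; 4:devro {conjunction,noun}; 5:shous {conjunction}; 6:faarn {verb}; 7:faikroum {preposition}; 8:mavet {verb,adjective}.
At position 3, choosing verb makes rule 2 impossible to satisfy; hence noun.
At position 4, choosing noun makes rule 5 impossible to satisfy; hence conjunction.
At position 8, choosing adjective makes rule 1 impossible to satisfy; hence verb.
At position 1, choosing noun makes rule 5 impossible to satisfy; hence conjunction.
So the tagging must be: conjunction preposition noun conjunction conjunction verb preposition verb.
Rule-by-rule: rule 1 satisfied; rule 2 satisfied; rule 3 satisfied; rule 4 satisfied; rule 5 satisfied.

conjunction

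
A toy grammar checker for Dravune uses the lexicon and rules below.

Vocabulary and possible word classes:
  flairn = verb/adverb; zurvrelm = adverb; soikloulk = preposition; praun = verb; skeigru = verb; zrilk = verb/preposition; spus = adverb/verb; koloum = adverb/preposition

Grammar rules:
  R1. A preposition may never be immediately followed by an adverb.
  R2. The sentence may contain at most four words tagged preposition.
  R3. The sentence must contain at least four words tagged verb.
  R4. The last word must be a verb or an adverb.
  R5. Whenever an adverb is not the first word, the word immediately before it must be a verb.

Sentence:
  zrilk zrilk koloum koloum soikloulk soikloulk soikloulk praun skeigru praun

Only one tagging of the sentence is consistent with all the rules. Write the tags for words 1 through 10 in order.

Candidates per position — 1:zrilk {verb,preposition}; 2:zrilk {verb,preposition}; 3:koloum {adverb,preposition}; 4:koloum {adverb,preposition}; 5:soikloulk {preposition}; 6:soikloulk {preposition}; 7:soikloulk {preposition}; 8:praun {verb}; 9:skeigru {verb}; 10:praun {verb}.
Position 4: tagging it adverb would leave rule 5 unsatisfiable, so it must be preposition.
Position 1: tagging it preposition would leave rule 2 unsatisfiable, so it must be verb.
Position 2: tagging it preposition would leave rule 2 unsatisfiable, so it must be verb.
Position 3: tagging it preposition would leave rule 2 unsatisfiable, so it must be adverb.
So the tagging must be: verb verb adverb preposition preposition preposition preposition verb verb verb.
Verifying each rule — rule 1 holds; rule 2 holds; rule 3 holds; rule 4 holds; rule 5 holds.

verb verb adverb preposition preposition preposition preposition verb verb verb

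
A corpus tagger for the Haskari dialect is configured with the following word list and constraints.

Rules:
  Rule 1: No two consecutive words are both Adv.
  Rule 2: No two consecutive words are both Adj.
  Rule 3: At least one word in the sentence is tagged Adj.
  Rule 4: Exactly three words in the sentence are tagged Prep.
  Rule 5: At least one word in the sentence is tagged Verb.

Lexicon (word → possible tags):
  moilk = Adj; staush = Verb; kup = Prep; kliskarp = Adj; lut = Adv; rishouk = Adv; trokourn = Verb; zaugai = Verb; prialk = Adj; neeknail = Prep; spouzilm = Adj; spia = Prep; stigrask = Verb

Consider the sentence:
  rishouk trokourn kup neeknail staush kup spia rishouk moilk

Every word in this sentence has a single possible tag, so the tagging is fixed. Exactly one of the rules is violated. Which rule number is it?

4

Fixed tagging: Adv Verb Prep Prep Verb Prep Prep Adv Adj.
Applying the rules: R1 ok, R2 ok, R3 ok, R4 fails, R5 ok.
Only rule 4 fails.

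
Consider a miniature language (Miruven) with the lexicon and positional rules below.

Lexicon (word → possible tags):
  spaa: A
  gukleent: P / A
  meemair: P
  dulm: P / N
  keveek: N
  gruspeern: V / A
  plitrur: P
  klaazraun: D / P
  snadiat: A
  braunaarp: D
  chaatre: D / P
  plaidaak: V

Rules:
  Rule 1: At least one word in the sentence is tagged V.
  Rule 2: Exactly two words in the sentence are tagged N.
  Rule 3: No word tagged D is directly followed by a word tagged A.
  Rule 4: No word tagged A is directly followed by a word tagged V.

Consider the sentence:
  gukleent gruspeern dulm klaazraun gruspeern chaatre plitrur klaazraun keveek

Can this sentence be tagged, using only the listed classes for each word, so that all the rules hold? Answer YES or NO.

Candidates per position — 1:gukleent {P,A}; 2:gruspeern {V,A}; 3:dulm {P,N}; 4:klaazraun {D,P}; 5:gruspeern {V,A}; 6:chaatre {D,P}; 7:plitrur {P}; 8:klaazraun {D,P}; 9:keveek {N}.
One satisfying assignment: P V N D V P P P N.
Verifying each rule — rule 1 holds; rule 2 holds; rule 3 holds; rule 4 holds.

YES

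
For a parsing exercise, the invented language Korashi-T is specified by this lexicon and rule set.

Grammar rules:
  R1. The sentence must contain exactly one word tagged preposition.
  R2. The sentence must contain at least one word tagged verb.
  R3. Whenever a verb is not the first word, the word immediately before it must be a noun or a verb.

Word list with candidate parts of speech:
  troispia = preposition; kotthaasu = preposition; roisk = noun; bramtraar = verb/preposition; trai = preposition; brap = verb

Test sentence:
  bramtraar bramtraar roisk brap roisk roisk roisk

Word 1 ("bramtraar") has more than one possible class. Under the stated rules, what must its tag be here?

verb

Candidates per position — 1:bramtraar {verb,preposition}; 2:bramtraar {verb,preposition}; 3:roisk {noun}; 4:brap {verb}; 5:roisk {noun}; 6:roisk {noun}; 7:roisk {noun}.
Position 1: the remaining choice is settled jointly with positions 2 — only verb at position 1 is part of a tagging that satisfies every rule.
So the tagging must be: verb preposition noun verb noun noun noun.
Rule-by-rule: rule 1 ✓; rule 2 ✓; rule 3 ✓.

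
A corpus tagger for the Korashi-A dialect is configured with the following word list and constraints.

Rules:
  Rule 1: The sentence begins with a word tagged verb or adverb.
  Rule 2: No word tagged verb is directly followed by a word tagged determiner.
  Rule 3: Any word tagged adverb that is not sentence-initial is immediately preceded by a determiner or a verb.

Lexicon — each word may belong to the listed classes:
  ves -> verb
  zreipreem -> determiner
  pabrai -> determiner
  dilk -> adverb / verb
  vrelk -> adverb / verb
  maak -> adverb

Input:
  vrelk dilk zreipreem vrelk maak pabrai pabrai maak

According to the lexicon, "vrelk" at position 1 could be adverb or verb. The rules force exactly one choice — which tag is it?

Candidates per position — 1:vrelk {adverb,verb}; 2:dilk {adverb,verb}; 3:zreipreem {determiner}; 4:vrelk {adverb,verb}; 5:maak {adverb}; 6:pabrai {determiner}; 7:pabrai {determiner}; 8:maak {adverb}.
Position 2: tagging it verb would leave rule 2 unsatisfiable, so it must be adverb.
Position 4: tagging it adverb would leave rule 3 unsatisfiable, so it must be verb.
Position 1: tagging it adverb would leave rule 3 unsatisfiable, so it must be verb.
The only consistent sequence is: verb adverb determiner verb adverb determiner determiner adverb.
Rule-by-rule: rule 1 holds; rule 2 holds; rule 3 holds.

verb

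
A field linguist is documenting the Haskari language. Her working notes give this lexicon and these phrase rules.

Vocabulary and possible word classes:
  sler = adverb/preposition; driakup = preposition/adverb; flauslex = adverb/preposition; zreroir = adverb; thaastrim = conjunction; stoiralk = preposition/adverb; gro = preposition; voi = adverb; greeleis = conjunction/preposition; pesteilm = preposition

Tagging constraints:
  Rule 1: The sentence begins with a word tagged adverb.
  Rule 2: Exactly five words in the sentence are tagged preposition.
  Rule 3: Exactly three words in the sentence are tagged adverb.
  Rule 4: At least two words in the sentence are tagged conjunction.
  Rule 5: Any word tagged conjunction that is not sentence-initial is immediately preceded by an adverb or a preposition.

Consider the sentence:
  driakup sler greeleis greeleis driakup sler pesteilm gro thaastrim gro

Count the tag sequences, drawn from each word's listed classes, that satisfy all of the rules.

Candidates per position — 1:driakup {preposition,adverb}; 2:sler {adverb,preposition}; 3:greeleis {conjunction,preposition}; 4:greeleis {conjunction,preposition}; 5:driakup {preposition,adverb}; 6:sler {adverb,preposition}; 7:pesteilm {preposition}; 8:gro {preposition}; 9:thaastrim {conjunction}; 10:gro {preposition}.
There are 64 candidate sequences in total.
Checking each against the rules leaves 6 sequences.
Count = 6.

6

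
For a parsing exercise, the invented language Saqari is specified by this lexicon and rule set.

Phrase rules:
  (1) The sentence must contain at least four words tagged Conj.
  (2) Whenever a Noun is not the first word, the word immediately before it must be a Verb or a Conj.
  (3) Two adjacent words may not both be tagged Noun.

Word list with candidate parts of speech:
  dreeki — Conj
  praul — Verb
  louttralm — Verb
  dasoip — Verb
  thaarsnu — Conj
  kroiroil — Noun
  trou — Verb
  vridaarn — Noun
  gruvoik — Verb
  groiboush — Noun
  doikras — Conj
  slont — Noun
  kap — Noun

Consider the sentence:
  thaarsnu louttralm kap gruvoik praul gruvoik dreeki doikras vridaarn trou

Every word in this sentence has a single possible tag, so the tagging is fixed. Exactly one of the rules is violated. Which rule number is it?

Fixed tagging: Conj Verb Noun Verb Verb Verb Conj Conj Noun Verb.
Checking each rule: R1 fails, R2 ok, R3 ok.
Only rule 1 fails.

1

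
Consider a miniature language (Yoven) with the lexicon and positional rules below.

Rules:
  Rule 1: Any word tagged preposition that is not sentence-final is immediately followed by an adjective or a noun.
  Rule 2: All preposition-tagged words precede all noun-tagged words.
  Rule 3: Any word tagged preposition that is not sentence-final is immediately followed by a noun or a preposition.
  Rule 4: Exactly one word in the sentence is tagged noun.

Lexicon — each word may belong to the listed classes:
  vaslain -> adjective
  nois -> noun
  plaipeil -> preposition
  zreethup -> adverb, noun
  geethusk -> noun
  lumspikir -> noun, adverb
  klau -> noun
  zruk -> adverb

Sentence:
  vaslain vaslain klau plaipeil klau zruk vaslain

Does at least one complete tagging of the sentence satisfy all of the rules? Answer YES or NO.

NO

Candidates per position — 1:vaslain {adjective}; 2:vaslain {adjective}; 3:klau {noun}; 4:plaipeil {preposition}; 5:klau {noun}; 6:zruk {adverb}; 7:vaslain {adjective}.
Rule 2 cannot be satisfied by any choice of tags from the lexicon.
So there is no consistent tagging.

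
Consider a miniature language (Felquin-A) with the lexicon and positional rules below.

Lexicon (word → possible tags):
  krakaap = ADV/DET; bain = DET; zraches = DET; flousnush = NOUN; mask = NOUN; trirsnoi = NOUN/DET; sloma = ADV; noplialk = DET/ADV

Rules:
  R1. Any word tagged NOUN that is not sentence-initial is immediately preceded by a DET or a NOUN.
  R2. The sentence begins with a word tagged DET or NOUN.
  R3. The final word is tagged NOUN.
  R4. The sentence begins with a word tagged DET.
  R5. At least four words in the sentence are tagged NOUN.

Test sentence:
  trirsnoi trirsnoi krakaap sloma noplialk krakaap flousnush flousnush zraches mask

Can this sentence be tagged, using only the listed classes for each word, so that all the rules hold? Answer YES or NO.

YES

Candidates per position — 1:trirsnoi {NOUN,DET}; 2:trirsnoi {NOUN,DET}; 3:krakaap {ADV,DET}; 4:sloma {ADV}; 5:noplialk {DET,ADV}; 6:krakaap {ADV,DET}; 7:flousnush {NOUN}; 8:flousnush {NOUN}; 9:zraches {DET}; 10:mask {NOUN}.
One satisfying assignment: DET NOUN DET ADV ADV DET NOUN NOUN DET NOUN.
Rule-by-rule: rule 1 ✓; rule 2 ✓; rule 3 ✓; rule 4 ✓; rule 5 ✓.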